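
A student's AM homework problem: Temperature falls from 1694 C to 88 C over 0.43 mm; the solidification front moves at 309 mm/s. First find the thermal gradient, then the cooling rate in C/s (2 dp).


G = (1694-88)/0.43 = 3734.88372093 C/mm
CR = 3734.88372093 * 309 = 1154079.07 C/s


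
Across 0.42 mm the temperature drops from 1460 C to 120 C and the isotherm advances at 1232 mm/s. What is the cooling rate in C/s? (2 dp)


G = (1460-120)/0.42 = 3190.47619048 C/mm
CR = 3190.47619048 * 1232 = 3930666.67 C/s


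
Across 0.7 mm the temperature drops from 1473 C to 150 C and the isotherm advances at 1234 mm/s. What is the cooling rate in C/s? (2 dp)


G = (1473-150)/0.7 = 1890.0 C/mm
CR = 1890.0 * 1234 = 2332260.0 C/s


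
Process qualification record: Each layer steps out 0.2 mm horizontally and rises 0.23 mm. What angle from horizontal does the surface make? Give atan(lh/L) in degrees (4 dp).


angle = atan(0.23/0.2) = 48.9909 degrees


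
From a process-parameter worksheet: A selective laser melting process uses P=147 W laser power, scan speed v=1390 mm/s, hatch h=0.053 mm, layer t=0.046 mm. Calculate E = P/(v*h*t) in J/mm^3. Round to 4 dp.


E = 147 / (1390*0.053*0.046) = 43.3779 J/mm^3


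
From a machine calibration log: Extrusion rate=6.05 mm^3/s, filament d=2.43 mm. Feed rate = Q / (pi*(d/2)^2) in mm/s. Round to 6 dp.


A = pi*(2.43/2)^2 = 4.637698
v = 6.05 / 4.637698 = 1.304527 mm/s


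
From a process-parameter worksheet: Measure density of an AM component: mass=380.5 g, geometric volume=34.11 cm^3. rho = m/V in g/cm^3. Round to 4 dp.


rho = 380.5 / 34.11 = 11.1551 g/cm^3


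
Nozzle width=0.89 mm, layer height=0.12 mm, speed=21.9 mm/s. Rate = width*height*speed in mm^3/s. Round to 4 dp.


Rate = 0.89 * 0.12 * 21.9 = 2.3389 mm^3/s


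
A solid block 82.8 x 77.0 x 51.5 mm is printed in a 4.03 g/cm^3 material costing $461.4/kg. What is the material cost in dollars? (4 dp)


V = 82.8 * 77.0 * 51.5 = 328343.4 mm^3 = 328.3434 cm^3
Mass = 328.3434 * 4.03 / 1000 = 1.3232239 kg
Cost = 1.3232239 * 461.4 = 610.5355 $


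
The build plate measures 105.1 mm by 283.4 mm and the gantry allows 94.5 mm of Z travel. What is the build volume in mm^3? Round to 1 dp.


V = 105.1 * 283.4 * 94.5 = 2814714.6 mm^3


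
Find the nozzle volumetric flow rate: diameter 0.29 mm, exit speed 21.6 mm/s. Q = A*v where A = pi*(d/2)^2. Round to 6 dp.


A = pi*(0.29/2)^2 = 0.06605199 mm^2
Q = 0.06605199 * 21.6 = 1.426723 mm^3/s


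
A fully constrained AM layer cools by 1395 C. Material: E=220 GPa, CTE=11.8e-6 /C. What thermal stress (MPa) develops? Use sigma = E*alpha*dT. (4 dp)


sigma = 220*1000 * 11.8e-6 * 1395 = 3621.42 MPa


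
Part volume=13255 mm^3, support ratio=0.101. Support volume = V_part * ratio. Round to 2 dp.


V_support = 13255 * 0.101 = 1338.76 mm^3


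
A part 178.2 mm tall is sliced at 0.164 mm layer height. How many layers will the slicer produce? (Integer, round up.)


Layers = ceil(178.2/0.164) = 1087


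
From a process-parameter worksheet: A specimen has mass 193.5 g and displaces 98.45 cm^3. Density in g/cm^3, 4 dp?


rho = 193.5 / 98.45 = 1.9655 g/cm^3


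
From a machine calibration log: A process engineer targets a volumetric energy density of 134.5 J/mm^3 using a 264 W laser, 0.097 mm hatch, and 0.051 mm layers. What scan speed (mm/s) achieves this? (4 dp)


v = 264 / (134.5*0.097*0.051) = 396.7708 mm/s


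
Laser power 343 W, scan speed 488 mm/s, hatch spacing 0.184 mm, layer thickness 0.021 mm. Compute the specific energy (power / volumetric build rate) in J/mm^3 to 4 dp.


Build rate = 488 * 0.184 * 0.021 = 1.885632 mm^3/s
SE = 343 / 1.885632 = 181.9019 J/mm^3


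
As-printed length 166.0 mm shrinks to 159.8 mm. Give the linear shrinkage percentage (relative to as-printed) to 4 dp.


Shrinkage = ((166.0-159.8)/166.0)*100 = 3.7349 %


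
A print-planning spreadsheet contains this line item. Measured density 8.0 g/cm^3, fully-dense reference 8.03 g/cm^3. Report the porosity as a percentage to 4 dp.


Porosity = (1-8.0/8.03)*100 = 0.3736 %


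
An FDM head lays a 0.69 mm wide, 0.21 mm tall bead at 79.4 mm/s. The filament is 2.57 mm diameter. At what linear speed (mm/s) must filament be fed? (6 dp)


Q = 0.69 * 0.21 * 79.4 = 11.50506 mm^3/s
A_fil = pi*(2.57/2)^2 = 5.18747633 mm^2
v_feed = 11.50506 / 5.18747633 = 2.217853 mm/s


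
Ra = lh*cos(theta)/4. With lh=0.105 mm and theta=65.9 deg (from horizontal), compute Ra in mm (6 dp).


Ra = 0.105 * cos(65.9) / 4 = 0.010719 mm


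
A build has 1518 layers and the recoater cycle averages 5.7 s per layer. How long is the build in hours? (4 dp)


t = 1518 * 5.7 / 3600 = 2.4035 hrs


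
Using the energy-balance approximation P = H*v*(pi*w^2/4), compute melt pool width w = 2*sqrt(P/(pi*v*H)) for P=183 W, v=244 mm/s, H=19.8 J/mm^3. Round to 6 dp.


w = 2*sqrt(183/(pi*244*19.8)) = 0.21961 mm


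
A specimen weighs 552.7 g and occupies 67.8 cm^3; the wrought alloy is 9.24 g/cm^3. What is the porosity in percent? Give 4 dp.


rho_part = 552.7 / 67.8 = 8.1519174 g/cm^3
Porosity = (1 - 8.1519174/9.24)*100 = 11.7758 %


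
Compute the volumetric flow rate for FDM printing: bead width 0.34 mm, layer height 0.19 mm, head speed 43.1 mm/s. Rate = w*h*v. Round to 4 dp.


Rate = 0.34 * 0.19 * 43.1 = 2.7843 mm^3/s


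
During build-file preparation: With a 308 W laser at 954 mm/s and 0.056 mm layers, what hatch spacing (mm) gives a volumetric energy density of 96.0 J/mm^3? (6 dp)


h = 308 / (96.0*954*0.056) = 0.060054 mm


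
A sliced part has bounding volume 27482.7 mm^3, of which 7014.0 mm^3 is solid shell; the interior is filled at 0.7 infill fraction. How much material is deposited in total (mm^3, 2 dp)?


V_infill = (27482.7 - 7014.0) * 0.7 = 14328.09
V_total = 7014.0 + 14328.09 = 21342.09 mm^3


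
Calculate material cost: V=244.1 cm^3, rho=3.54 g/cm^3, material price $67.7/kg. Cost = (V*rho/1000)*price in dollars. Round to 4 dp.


Mass = 244.1*3.54/1000 = 0.864114 kg
Cost = 0.864114 * 67.7 = 58.5005 $


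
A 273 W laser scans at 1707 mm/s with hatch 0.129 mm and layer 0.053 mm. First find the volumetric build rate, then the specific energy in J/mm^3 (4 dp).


Build rate = 1707 * 0.129 * 0.053 = 11.670759 mm^3/s
SE = 273 / 11.670759 = 23.3918 J/mm^3


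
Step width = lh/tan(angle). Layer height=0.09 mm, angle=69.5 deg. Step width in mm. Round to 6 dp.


step = 0.09 / tan(69.5) = 0.03365 mm


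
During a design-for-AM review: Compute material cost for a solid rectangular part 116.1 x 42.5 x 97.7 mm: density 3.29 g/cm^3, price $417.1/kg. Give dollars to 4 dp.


V = 116.1 * 42.5 * 97.7 = 482076.225 mm^3 = 482.076225 cm^3
Mass = 482.076225 * 3.29 / 1000 = 1.58603078 kg
Cost = 1.58603078 * 417.1 = 661.5334 $


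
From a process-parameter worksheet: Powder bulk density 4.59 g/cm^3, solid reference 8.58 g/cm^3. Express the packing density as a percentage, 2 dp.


Packing = (4.59/8.58)*100 = 53.5 %


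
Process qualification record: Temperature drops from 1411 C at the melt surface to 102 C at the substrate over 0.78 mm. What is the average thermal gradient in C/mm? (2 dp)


G = (1411-102)/0.78 = 1678.21 C/mm


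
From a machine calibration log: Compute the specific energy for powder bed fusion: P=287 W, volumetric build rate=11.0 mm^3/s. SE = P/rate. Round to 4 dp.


SE = 287 / 11.0 = 26.0909 J/mm^3


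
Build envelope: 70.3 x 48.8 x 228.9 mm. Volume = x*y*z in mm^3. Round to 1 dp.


V = 70.3 * 48.8 * 228.9 = 785273.5 mm^3


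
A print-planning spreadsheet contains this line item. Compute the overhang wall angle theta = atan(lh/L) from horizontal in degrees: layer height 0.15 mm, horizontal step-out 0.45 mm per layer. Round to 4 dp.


angle = atan(0.15/0.45) = 18.4349 degrees


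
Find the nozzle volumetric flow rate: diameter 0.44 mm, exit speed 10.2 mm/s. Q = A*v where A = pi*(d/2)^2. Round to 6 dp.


A = pi*(0.44/2)^2 = 0.15205308 mm^2
Q = 0.15205308 * 10.2 = 1.550941 mm^3/s


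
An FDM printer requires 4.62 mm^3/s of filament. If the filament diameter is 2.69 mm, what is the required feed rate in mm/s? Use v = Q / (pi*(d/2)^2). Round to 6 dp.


A = pi*(2.69/2)^2 = 5.68322
v = 4.62 / 5.68322 = 0.812919 mm/s


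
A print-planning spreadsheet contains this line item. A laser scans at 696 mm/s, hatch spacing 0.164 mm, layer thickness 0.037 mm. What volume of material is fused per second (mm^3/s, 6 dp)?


Rate = 696 * 0.164 * 0.037 = 4.223328 mm^3/s


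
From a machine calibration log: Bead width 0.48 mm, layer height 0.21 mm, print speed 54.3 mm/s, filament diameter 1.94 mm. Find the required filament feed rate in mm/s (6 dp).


Q = 0.48 * 0.21 * 54.3 = 5.47344 mm^3/s
A_fil = pi*(1.94/2)^2 = 2.95592453 mm^2
v_feed = 5.47344 / 2.95592453 = 1.851685 mm/s


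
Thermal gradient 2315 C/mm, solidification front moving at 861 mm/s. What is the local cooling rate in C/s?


CR = 2315 * 861 = 1993215 C/s


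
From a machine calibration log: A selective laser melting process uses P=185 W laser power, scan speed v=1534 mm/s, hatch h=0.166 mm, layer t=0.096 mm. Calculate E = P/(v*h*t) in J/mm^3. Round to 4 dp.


E = 185 / (1534*0.166*0.096) = 7.5678 J/mm^3


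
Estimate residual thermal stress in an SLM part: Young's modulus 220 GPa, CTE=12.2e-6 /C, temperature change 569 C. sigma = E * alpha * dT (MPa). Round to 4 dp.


sigma = 220*1000 * 12.2e-6 * 569 = 1527.196 MPa


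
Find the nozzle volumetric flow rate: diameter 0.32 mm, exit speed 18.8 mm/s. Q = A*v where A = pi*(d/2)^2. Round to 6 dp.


A = pi*(0.32/2)^2 = 0.08042477 mm^2
Q = 0.08042477 * 18.8 = 1.511986 mm^3/s


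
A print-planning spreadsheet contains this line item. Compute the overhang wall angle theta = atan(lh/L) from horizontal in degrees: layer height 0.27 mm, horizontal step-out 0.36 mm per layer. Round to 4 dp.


angle = atan(0.27/0.36) = 36.8699 degrees


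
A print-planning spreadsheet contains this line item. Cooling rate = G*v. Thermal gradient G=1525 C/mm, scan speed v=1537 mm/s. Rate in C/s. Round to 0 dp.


CR = 1525 * 1537 = 2343925 C/s


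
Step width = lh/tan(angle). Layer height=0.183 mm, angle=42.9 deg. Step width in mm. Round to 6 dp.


step = 0.183 / tan(42.9) = 0.196931 mm


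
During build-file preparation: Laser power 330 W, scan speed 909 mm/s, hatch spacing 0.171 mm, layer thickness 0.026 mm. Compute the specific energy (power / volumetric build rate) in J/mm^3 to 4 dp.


Build rate = 909 * 0.171 * 0.026 = 4.041414 mm^3/s
SE = 330 / 4.041414 = 81.6546 J/mm^3


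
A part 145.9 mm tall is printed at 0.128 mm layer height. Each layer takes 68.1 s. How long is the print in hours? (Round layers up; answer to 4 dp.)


Layers = ceil(145.9/0.128) = 1140
t = 1140 * 68.1 / 3600 = 21.565 hrs


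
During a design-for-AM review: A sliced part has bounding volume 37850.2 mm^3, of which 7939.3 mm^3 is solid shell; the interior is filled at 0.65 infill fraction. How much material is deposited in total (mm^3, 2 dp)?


V_infill = (37850.2 - 7939.3) * 0.65 = 19442.09
V_total = 7939.3 + 19442.09 = 27381.39 mm^3


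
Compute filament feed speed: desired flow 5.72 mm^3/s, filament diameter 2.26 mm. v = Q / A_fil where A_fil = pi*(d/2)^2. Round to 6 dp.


A = pi*(2.26/2)^2 = 4.0115
v = 5.72 / 4.0115 = 1.425901 mm/s


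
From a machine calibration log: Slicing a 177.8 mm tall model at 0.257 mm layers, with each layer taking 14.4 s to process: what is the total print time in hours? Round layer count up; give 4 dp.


Layers = ceil(177.8/0.257) = 692
t = 692 * 14.4 / 3600 = 2.768 hrs


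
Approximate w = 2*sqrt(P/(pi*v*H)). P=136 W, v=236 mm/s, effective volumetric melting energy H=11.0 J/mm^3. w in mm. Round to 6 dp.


w = 2*sqrt(136/(pi*236*11.0)) = 0.258269 mm


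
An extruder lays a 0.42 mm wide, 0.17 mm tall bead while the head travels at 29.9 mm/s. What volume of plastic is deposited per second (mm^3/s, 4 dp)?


Rate = 0.42 * 0.17 * 29.9 = 2.1349 mm^3/s


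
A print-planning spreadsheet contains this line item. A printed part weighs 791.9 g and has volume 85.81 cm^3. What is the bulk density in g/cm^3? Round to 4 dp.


rho = 791.9 / 85.81 = 9.2285 g/cm^3


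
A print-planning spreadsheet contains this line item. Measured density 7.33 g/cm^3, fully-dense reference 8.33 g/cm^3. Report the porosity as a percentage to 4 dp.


Porosity = (1-7.33/8.33)*100 = 12.0048 %


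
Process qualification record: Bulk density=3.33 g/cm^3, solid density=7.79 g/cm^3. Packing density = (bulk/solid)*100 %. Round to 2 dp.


Packing = (3.33/7.79)*100 = 42.75 %


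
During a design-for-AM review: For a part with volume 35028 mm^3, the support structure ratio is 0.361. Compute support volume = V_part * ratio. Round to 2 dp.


V_support = 35028 * 0.361 = 12645.11 mm^3


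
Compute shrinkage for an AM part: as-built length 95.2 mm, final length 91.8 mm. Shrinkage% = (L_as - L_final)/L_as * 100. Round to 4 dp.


Shrinkage = ((95.2-91.8)/95.2)*100 = 3.5714 %


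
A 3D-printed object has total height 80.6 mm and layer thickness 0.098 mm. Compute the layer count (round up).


Layers = ceil(80.6/0.098) = 823


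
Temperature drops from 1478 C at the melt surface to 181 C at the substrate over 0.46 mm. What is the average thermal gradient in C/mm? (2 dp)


G = (1478-181)/0.46 = 2819.57 C/mm


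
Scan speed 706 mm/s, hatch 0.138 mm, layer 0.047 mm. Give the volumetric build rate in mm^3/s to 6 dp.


Rate = 706 * 0.138 * 0.047 = 4.579116 mm^3/s


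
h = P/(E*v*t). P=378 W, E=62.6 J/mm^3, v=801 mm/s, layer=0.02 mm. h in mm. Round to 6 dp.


h = 378 / (62.6*801*0.02) = 0.376925 mm


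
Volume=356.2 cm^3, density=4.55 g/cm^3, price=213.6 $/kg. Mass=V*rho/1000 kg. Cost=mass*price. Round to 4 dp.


Mass = 356.2*4.55/1000 = 1.62071 kg
Cost = 1.62071 * 213.6 = 346.1837 $


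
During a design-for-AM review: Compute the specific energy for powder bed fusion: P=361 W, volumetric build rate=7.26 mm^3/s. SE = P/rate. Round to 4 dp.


SE = 361 / 7.26 = 49.7245 J/mm^3


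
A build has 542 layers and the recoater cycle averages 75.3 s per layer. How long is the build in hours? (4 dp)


t = 542 * 75.3 / 3600 = 11.3368 hrs


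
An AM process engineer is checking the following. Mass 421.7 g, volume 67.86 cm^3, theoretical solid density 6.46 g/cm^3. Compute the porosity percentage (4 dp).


rho_part = 421.7 / 67.86 = 6.21426466 g/cm^3
Porosity = (1 - 6.21426466/6.46)*100 = 3.804 %


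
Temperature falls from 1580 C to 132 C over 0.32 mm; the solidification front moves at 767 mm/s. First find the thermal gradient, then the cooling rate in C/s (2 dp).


G = (1580-132)/0.32 = 4525.0 C/mm
CR = 4525.0 * 767 = 3470675.0 C/s


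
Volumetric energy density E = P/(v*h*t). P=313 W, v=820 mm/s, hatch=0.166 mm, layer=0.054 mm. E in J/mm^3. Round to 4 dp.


E = 313 / (820*0.166*0.054) = 42.5823 J/mm^3


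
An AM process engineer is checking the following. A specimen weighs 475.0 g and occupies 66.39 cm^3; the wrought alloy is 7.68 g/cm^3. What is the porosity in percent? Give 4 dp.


rho_part = 475.0 / 66.39 = 7.15469197 g/cm^3
Porosity = (1 - 7.15469197/7.68)*100 = 6.8399 %


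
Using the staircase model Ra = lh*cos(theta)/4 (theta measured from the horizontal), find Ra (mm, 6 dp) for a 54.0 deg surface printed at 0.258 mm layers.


Ra = 0.258 * cos(54.0) / 4 = 0.037912 mm


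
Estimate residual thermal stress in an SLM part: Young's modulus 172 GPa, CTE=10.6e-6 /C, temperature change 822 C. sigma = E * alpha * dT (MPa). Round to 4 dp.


sigma = 172*1000 * 10.6e-6 * 822 = 1498.6704 MPa


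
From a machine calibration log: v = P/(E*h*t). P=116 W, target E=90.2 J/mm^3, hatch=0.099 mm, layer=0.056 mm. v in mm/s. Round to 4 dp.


v = 116 / (90.2*0.099*0.056) = 231.9681 mm/s


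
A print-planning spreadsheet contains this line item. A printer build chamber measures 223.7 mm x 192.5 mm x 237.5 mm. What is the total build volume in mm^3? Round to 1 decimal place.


V = 223.7 * 192.5 * 237.5 = 10227284.4 mm^3


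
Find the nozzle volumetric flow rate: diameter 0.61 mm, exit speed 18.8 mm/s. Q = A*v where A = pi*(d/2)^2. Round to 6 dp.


A = pi*(0.61/2)^2 = 0.29224666 mm^2
Q = 0.29224666 * 18.8 = 5.494237 mm^3/s


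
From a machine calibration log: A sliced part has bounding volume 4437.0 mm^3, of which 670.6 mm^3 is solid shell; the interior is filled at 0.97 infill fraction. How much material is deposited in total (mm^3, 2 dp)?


V_infill = (4437.0 - 670.6) * 0.97 = 3653.41
V_total = 670.6 + 3653.41 = 4324.01 mm^3


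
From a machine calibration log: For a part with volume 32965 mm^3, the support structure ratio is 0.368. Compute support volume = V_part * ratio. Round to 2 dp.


V_support = 32965 * 0.368 = 12131.12 mm^3


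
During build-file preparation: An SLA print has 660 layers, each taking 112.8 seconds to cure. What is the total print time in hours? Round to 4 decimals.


t = 660 * 112.8 / 3600 = 20.68 hrs


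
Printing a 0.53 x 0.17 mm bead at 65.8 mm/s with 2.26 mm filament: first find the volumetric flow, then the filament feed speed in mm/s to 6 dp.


Q = 0.53 * 0.17 * 65.8 = 5.92858 mm^3/s
A_fil = pi*(2.26/2)^2 = 4.01149966 mm^2
v_feed = 5.92858 / 4.01149966 = 1.477896 mm/s


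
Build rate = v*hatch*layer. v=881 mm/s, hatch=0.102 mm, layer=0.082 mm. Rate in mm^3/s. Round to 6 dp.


Rate = 881 * 0.102 * 0.082 = 7.368684 mm^3/s


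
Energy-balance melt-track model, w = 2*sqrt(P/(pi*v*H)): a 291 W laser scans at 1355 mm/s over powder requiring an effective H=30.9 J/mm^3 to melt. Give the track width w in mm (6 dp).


w = 2*sqrt(291/(pi*1355*30.9)) = 0.09407 mm


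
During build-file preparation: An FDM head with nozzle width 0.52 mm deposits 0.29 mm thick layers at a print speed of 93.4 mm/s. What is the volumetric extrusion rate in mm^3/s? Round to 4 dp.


Rate = 0.52 * 0.29 * 93.4 = 14.0847 mm^3/s


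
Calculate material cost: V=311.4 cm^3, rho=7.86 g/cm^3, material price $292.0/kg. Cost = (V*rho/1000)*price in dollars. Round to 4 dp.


Mass = 311.4*7.86/1000 = 2.447604 kg
Cost = 2.447604 * 292.0 = 714.7004 $


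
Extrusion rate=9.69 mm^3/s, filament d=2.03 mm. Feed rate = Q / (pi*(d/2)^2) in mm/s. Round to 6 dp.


A = pi*(2.03/2)^2 = 3.236547
v = 9.69 / 3.236547 = 2.993931 mm/s


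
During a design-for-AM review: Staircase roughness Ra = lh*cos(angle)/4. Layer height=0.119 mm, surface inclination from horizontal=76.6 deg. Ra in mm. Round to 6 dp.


Ra = 0.119 * cos(76.6) / 4 = 0.006895 mm


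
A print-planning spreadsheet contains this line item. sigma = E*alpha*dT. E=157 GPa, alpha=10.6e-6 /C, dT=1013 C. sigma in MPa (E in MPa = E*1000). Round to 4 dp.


sigma = 157*1000 * 10.6e-6 * 1013 = 1685.8346 MPa


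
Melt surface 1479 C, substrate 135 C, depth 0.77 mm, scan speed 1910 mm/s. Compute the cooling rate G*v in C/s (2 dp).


G = (1479-135)/0.77 = 1745.45454545 C/mm
CR = 1745.45454545 * 1910 = 3333818.18 C/s


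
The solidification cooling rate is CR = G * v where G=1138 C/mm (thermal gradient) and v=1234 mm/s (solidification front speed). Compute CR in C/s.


CR = 1138 * 1234 = 1404292 C/s


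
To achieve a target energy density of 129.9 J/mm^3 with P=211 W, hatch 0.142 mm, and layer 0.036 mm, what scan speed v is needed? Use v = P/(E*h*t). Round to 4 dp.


v = 211 / (129.9*0.142*0.036) = 317.7477 mm/s


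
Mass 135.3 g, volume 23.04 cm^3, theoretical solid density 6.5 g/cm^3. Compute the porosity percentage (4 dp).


rho_part = 135.3 / 23.04 = 5.87239583 g/cm^3
Porosity = (1 - 5.87239583/6.5)*100 = 9.6554 %


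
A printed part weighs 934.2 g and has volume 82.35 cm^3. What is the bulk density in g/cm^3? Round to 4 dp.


rho = 934.2 / 82.35 = 11.3443 g/cm^3


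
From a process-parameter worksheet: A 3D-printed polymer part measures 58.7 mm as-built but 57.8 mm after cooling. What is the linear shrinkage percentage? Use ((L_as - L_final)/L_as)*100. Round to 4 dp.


Shrinkage = ((58.7-57.8)/58.7)*100 = 1.5332 %


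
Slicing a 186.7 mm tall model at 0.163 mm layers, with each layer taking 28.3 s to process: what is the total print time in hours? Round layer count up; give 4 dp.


Layers = ceil(186.7/0.163) = 1146
t = 1146 * 28.3 / 3600 = 9.0088 hrs


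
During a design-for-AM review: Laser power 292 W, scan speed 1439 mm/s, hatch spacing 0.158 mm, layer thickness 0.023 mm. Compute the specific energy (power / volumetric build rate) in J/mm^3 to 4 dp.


Build rate = 1439 * 0.158 * 0.023 = 5.229326 mm^3/s
SE = 292 / 5.229326 = 55.8389 J/mm^3


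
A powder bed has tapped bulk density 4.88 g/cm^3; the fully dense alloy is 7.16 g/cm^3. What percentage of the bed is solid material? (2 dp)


Packing = (4.88/7.16)*100 = 68.16 %


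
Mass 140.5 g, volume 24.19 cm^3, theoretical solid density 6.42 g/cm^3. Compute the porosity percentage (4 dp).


rho_part = 140.5 / 24.19 = 5.8081852 g/cm^3
Porosity = (1 - 5.8081852/6.42)*100 = 9.5298 %


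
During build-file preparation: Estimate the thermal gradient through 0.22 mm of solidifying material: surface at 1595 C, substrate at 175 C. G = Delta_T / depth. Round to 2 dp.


G = (1595-175)/0.22 = 6454.55 C/mm


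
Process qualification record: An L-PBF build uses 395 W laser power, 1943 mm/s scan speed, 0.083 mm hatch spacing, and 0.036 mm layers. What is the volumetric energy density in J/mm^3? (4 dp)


E = 395 / (1943*0.083*0.036) = 68.0368 J/mm^3


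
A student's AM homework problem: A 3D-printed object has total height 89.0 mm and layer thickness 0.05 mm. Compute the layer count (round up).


Layers = ceil(89.0/0.05) = 1780


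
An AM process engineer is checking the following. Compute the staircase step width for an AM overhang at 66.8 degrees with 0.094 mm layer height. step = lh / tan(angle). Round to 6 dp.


step = 0.094 / tan(66.8) = 0.040288 mm


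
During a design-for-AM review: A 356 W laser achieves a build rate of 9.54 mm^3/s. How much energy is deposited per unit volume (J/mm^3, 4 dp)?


SE = 356 / 9.54 = 37.3166 J/mm^3


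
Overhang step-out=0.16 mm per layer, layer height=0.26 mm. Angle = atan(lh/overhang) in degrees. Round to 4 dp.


angle = atan(0.26/0.16) = 58.3925 degrees


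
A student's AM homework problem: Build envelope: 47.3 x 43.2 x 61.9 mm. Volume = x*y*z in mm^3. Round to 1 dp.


V = 47.3 * 43.2 * 61.9 = 126484.0 mm^3


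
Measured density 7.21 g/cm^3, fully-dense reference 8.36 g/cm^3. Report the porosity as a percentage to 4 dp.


Porosity = (1-7.21/8.36)*100 = 13.756 %


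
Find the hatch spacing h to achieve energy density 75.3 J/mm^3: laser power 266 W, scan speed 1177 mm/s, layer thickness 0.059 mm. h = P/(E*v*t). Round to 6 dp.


h = 266 / (75.3*1177*0.059) = 0.05087 mm


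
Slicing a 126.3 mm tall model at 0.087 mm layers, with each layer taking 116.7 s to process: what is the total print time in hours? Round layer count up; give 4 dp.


Layers = ceil(126.3/0.087) = 1452
t = 1452 * 116.7 / 3600 = 47.069 hrs


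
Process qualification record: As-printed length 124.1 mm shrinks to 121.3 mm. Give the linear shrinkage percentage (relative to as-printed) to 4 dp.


Shrinkage = ((124.1-121.3)/124.1)*100 = 2.2562 %


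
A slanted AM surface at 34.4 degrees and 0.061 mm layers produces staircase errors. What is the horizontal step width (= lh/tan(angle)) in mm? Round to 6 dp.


step = 0.061 / tan(34.4) = 0.089088 mm


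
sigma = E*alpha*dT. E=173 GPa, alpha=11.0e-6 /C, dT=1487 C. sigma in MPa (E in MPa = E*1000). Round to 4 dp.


sigma = 173*1000 * 11.0e-6 * 1487 = 2829.761 MPa


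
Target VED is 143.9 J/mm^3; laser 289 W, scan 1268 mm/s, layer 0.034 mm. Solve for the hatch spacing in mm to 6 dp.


h = 289 / (143.9*1268*0.034) = 0.046584 mm


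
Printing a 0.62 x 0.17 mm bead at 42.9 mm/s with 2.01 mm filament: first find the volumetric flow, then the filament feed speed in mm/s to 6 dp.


Q = 0.62 * 0.17 * 42.9 = 4.52166 mm^3/s
A_fil = pi*(2.01/2)^2 = 3.17308712 mm^2
v_feed = 4.52166 / 3.17308712 = 1.425003 mm/s


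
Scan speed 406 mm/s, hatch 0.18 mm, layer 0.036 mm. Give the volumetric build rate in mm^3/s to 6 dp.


Rate = 406 * 0.18 * 0.036 = 2.63088 mm^3/s


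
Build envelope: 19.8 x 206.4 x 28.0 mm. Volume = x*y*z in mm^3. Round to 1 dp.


V = 19.8 * 206.4 * 28.0 = 114428.2 mm^3


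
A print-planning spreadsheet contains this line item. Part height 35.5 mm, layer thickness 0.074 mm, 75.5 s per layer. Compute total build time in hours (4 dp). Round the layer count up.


Layers = ceil(35.5/0.074) = 480
t = 480 * 75.5 / 3600 = 10.0667 hrs


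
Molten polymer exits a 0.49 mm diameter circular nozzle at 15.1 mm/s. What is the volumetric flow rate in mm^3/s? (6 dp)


A = pi*(0.49/2)^2 = 0.1885741 mm^2
Q = 0.1885741 * 15.1 = 2.847469 mm^3/s


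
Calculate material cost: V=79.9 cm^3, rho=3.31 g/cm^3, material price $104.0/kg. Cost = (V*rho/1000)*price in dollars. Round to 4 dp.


Mass = 79.9*3.31/1000 = 0.264469 kg
Cost = 0.264469 * 104.0 = 27.5048 $


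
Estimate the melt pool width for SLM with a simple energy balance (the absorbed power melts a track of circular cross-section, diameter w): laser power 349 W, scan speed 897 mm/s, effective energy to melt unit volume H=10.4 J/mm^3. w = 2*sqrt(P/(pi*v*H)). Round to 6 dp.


w = 2*sqrt(349/(pi*897*10.4)) = 0.21825 mm


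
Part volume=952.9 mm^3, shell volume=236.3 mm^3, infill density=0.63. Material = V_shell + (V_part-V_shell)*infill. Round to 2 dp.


V_infill = (952.9 - 236.3) * 0.63 = 451.46
V_total = 236.3 + 451.46 = 687.76 mm^3


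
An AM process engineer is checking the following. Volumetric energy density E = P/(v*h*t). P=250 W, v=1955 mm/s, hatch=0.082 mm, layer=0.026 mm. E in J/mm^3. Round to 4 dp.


E = 250 / (1955*0.082*0.026) = 59.9799 J/mm^3


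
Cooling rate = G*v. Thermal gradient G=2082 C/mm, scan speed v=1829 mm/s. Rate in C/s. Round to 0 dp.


CR = 2082 * 1829 = 3807978 C/s


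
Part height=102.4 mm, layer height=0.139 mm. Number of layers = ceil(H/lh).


Layers = ceil(102.4/0.139) = 737


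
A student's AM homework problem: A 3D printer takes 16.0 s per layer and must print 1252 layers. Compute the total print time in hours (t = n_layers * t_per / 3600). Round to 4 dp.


t = 1252 * 16.0 / 3600 = 5.5644 hrs


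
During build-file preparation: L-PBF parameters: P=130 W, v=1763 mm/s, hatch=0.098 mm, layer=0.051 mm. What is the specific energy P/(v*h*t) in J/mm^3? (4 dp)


Build rate = 1763 * 0.098 * 0.051 = 8.811474 mm^3/s
SE = 130 / 8.811474 = 14.7535 J/mm^3


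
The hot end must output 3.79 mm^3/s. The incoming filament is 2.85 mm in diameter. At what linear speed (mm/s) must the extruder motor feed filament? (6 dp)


A = pi*(2.85/2)^2 = 6.379397
v = 3.79 / 6.379397 = 0.5941 mm/s


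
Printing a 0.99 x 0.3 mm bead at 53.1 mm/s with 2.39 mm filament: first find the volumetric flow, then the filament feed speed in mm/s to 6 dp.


Q = 0.99 * 0.3 * 53.1 = 15.7707 mm^3/s
A_fil = pi*(2.39/2)^2 = 4.48627285 mm^2
v_feed = 15.7707 / 4.48627285 = 3.515323 mm/s


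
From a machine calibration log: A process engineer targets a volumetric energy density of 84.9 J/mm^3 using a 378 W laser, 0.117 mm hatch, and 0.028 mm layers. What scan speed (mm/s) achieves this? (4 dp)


v = 378 / (84.9*0.117*0.028) = 1359.065 mm/s


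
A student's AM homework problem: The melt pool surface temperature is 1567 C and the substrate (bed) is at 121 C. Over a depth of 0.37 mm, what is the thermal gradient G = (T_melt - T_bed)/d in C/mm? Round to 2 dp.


G = (1567-121)/0.37 = 3908.11 C/mm


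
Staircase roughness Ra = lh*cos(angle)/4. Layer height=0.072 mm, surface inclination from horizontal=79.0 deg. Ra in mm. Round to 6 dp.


Ra = 0.072 * cos(79.0) / 4 = 0.003435 mm


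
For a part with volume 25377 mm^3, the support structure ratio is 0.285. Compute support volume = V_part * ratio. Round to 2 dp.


V_support = 25377 * 0.285 = 7232.45 mm^3


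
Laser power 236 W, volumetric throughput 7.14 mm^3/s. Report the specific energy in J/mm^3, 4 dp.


SE = 236 / 7.14 = 33.0532 J/mm^3


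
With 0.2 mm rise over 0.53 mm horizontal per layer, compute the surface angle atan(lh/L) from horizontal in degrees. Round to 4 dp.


angle = atan(0.2/0.53) = 20.6744 degrees


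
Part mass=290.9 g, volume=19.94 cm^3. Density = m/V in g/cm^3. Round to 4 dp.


rho = 290.9 / 19.94 = 14.5888 g/cm^3


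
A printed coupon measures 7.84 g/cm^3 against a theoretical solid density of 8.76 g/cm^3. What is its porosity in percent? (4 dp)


Porosity = (1-7.84/8.76)*100 = 10.5023 %


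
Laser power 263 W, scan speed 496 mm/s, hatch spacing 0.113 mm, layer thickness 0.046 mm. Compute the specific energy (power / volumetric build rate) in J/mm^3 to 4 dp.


Build rate = 496 * 0.113 * 0.046 = 2.578208 mm^3/s
SE = 263 / 2.578208 = 102.0088 J/mm^3


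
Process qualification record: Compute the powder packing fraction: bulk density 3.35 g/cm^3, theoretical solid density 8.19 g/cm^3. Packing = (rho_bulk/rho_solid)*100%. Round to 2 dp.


Packing = (3.35/8.19)*100 = 40.9 %


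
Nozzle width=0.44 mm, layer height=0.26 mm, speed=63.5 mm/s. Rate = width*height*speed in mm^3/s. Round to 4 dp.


Rate = 0.44 * 0.26 * 63.5 = 7.2644 mm^3/s


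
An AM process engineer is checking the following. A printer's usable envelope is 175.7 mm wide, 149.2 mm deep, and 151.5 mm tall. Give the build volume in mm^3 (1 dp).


V = 175.7 * 149.2 * 151.5 = 3971487.7 mm^3


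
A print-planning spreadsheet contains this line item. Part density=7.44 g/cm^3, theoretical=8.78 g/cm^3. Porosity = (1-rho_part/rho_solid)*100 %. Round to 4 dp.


Porosity = (1-7.44/8.78)*100 = 15.262 %


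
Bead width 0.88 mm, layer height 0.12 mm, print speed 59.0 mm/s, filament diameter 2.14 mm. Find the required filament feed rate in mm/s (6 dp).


Q = 0.88 * 0.12 * 59.0 = 6.2304 mm^3/s
A_fil = pi*(2.14/2)^2 = 3.59680943 mm^2
v_feed = 6.2304 / 3.59680943 = 1.732202 mm/s


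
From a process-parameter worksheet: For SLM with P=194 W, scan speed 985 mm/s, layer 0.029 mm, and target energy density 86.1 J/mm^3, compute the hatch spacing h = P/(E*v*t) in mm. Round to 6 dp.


h = 194 / (86.1*985*0.029) = 0.07888 mm


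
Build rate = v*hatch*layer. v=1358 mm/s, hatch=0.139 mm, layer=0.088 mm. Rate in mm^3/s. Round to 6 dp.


Rate = 1358 * 0.139 * 0.088 = 16.611056 mm^3/s


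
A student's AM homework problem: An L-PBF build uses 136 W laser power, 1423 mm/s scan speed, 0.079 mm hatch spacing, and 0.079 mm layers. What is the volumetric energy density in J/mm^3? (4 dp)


E = 136 / (1423*0.079*0.079) = 15.3137 J/mm^3


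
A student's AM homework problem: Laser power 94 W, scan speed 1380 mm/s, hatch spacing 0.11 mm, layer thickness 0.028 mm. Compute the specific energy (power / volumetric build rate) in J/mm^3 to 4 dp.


Build rate = 1380 * 0.11 * 0.028 = 4.2504 mm^3/s
SE = 94 / 4.2504 = 22.1156 J/mm^3


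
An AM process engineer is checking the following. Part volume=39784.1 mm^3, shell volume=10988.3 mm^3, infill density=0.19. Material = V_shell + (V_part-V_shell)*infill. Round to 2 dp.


V_infill = (39784.1 - 10988.3) * 0.19 = 5471.2
V_total = 10988.3 + 5471.2 = 16459.5 mm^3


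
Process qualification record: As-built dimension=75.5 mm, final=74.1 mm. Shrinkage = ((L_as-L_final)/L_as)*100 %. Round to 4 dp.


Shrinkage = ((75.5-74.1)/75.5)*100 = 1.8543 %


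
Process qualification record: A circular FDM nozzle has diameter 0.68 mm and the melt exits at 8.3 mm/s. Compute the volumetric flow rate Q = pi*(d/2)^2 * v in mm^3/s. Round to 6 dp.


A = pi*(0.68/2)^2 = 0.36316811 mm^2
Q = 0.36316811 * 8.3 = 3.014295 mm^3/s


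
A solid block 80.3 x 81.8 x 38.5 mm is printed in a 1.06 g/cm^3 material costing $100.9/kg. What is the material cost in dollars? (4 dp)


V = 80.3 * 81.8 * 38.5 = 252888.79 mm^3 = 252.88879 cm^3
Mass = 252.88879 * 1.06 / 1000 = 0.26806212 kg
Cost = 0.26806212 * 100.9 = 27.0475 $


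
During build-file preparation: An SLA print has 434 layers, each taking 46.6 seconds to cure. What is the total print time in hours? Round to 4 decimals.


t = 434 * 46.6 / 3600 = 5.6179 hrs


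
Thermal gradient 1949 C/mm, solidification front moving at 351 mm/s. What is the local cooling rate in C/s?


CR = 1949 * 351 = 684099 C/s


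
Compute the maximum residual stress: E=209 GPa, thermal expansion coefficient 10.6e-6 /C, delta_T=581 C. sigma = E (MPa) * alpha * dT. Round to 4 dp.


sigma = 209*1000 * 10.6e-6 * 581 = 1287.1474 MPa


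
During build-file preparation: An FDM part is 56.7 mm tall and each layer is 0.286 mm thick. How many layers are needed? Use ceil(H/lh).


Layers = ceil(56.7/0.286) = 199


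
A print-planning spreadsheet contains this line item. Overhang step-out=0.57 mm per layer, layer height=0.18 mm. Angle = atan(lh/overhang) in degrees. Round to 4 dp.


angle = atan(0.18/0.57) = 17.5256 degrees


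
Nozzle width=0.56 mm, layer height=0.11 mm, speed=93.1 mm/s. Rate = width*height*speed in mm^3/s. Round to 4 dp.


Rate = 0.56 * 0.11 * 93.1 = 5.735 mm^3/s


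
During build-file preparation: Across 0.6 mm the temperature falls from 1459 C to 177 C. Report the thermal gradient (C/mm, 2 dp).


G = (1459-177)/0.6 = 2136.67 C/mm


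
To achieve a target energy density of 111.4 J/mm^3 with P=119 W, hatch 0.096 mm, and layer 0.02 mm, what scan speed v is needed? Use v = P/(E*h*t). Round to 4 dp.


v = 119 / (111.4*0.096*0.02) = 556.3659 mm/s


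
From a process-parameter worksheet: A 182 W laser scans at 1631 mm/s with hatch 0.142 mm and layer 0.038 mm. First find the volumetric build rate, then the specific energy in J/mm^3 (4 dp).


Build rate = 1631 * 0.142 * 0.038 = 8.800876 mm^3/s
SE = 182 / 8.800876 = 20.6798 J/mm^3


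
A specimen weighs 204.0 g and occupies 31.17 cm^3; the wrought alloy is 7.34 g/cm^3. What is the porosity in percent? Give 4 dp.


rho_part = 204.0 / 31.17 = 6.54475457 g/cm^3
Porosity = (1 - 6.54475457/7.34)*100 = 10.8344 %


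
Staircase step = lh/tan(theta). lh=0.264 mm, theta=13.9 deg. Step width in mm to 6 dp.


step = 0.264 / tan(13.9) = 1.066775 mm


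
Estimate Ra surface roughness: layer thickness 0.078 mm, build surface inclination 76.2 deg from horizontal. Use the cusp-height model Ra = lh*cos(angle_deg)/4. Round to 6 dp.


Ra = 0.078 * cos(76.2) / 4 = 0.004651 mm


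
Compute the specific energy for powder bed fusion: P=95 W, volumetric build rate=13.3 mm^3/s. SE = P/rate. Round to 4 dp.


SE = 95 / 13.3 = 7.1429 J/mm^3


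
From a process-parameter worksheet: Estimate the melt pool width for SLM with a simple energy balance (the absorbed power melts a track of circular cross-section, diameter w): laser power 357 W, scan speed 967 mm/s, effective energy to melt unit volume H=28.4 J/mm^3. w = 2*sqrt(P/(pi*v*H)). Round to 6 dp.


w = 2*sqrt(357/(pi*967*28.4)) = 0.128652 mm


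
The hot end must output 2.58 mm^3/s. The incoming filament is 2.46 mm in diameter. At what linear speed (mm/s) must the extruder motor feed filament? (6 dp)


A = pi*(2.46/2)^2 = 4.752916
v = 2.58 / 4.752916 = 0.542825 mm/s


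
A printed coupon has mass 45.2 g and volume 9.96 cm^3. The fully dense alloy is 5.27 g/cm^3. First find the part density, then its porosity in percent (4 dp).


rho_part = 45.2 / 9.96 = 4.53815261 g/cm^3
Porosity = (1 - 4.53815261/5.27)*100 = 13.887 %


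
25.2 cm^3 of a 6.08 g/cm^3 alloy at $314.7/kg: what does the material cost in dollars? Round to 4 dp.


Mass = 25.2*6.08/1000 = 0.153216 kg
Cost = 0.153216 * 314.7 = 48.2171 $


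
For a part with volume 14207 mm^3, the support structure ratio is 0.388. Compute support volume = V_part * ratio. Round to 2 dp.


V_support = 14207 * 0.388 = 5512.32 mm^3


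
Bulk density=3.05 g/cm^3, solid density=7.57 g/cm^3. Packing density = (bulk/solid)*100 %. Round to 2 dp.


Packing = (3.05/7.57)*100 = 40.29 %


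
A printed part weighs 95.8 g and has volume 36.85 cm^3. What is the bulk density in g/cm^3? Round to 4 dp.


rho = 95.8 / 36.85 = 2.5997 g/cm^3


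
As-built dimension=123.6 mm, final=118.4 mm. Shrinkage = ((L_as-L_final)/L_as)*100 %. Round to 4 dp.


Shrinkage = ((123.6-118.4)/123.6)*100 = 4.2071 %


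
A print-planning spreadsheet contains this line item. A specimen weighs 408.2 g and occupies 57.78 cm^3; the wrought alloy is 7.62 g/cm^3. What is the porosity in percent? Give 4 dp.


rho_part = 408.2 / 57.78 = 7.06472828 g/cm^3
Porosity = (1 - 7.06472828/7.62)*100 = 7.287 %


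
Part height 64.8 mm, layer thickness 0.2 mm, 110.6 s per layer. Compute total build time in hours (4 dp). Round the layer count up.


Layers = ceil(64.8/0.2) = 324
t = 324 * 110.6 / 3600 = 9.954 hrs


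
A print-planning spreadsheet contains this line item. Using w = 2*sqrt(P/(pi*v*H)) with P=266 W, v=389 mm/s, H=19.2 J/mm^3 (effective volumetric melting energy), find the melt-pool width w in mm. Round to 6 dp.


w = 2*sqrt(266/(pi*389*19.2)) = 0.212946 mm


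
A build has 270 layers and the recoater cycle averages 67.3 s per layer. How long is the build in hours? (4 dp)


t = 270 * 67.3 / 3600 = 5.0475 hrs


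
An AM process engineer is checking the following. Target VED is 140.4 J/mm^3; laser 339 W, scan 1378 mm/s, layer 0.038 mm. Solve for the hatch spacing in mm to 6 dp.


h = 339 / (140.4*1378*0.038) = 0.04611 mm


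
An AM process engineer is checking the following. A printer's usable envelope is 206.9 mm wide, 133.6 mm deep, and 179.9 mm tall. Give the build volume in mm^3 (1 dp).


V = 206.9 * 133.6 * 179.9 = 4972767.0 mm^3


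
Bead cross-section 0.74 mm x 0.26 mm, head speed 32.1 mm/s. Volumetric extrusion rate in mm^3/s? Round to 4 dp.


Rate = 0.74 * 0.26 * 32.1 = 6.176 mm^3/s


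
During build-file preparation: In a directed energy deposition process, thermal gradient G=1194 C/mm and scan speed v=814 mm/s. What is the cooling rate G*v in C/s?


CR = 1194 * 814 = 971916 C/s


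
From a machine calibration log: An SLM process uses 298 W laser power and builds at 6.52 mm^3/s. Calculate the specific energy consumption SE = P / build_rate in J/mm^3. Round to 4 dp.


SE = 298 / 6.52 = 45.7055 J/mm^3


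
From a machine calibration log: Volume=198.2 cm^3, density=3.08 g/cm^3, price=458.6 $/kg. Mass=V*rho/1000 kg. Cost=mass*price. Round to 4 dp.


Mass = 198.2*3.08/1000 = 0.610456 kg
Cost = 0.610456 * 458.6 = 279.9551 $


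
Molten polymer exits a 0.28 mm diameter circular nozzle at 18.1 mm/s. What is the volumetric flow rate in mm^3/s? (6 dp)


A = pi*(0.28/2)^2 = 0.06157522 mm^2
Q = 0.06157522 * 18.1 = 1.114511 mm^3/s


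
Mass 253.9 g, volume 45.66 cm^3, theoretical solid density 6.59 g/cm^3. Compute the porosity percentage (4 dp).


rho_part = 253.9 / 45.66 = 5.56066579 g/cm^3
Porosity = (1 - 5.56066579/6.59)*100 = 15.6196 %


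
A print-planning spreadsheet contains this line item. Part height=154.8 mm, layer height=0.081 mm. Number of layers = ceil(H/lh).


Layers = ceil(154.8/0.081) = 1912


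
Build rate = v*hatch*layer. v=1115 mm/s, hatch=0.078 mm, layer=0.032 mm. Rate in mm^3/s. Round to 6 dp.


Rate = 1115 * 0.078 * 0.032 = 2.78304 mm^3/s


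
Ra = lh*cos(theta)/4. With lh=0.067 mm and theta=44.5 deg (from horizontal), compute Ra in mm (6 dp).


Ra = 0.067 * cos(44.5) / 4 = 0.011947 mm


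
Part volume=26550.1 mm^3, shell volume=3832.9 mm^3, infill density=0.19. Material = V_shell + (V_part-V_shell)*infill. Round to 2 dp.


V_infill = (26550.1 - 3832.9) * 0.19 = 4316.27
V_total = 3832.9 + 4316.27 = 8149.17 mm^3
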